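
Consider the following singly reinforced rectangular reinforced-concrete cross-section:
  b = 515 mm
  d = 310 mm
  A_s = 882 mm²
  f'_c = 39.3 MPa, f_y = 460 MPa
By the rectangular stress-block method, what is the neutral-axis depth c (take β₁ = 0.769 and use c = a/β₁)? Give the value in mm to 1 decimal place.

T = A_s f_y = 882 × 460 = 405720 N = 405.72 kN.
Setting C = 0.85 f'_c a b equal to T: a = 405720/(0.85 × 39.3 × 515) = 23.583 mm.
With β₁ = 0.769, c = a/β₁ = 23.583/0.769 = 30.7 mm.

c ≈ 30.7 mm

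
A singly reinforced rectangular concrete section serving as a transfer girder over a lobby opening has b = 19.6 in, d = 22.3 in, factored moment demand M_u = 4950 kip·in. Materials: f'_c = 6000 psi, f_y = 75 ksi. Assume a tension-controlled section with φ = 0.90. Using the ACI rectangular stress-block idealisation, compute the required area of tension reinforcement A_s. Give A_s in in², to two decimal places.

M_n = M_u/φ = 4950/0.90 = 5500 kip·in.
From M_n = 0.85 f'_c a b (d − a/2):
a = d − √(d² − 2M_n/(0.85 f'_c b)) = 22.3 − √(22.3² − 2 × 5500/(0.85 × 6 × 19.6)) = 2.621 in.
A_s = 0.85 f'_c a b / f_y = 0.85 × 6 × 2.621 × 19.6 / 75 = 3.493 in².

A_s ≈ 3.49 in²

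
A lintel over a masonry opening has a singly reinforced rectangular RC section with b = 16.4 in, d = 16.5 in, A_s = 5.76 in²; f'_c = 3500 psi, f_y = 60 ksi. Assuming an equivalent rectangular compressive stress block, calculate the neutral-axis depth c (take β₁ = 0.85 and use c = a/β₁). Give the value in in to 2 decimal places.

T = A_s f_y = 5.76 × 60 = 345.6 kips.
a = T/(0.85 f'_c b) = 345.6/(0.85 × 3.5 × 16.4) = 7.0834 in.
With β₁ = 0.85, c = a/β₁ = 7.0834/0.85 = 8.33 in.

c ≈ 8.33 in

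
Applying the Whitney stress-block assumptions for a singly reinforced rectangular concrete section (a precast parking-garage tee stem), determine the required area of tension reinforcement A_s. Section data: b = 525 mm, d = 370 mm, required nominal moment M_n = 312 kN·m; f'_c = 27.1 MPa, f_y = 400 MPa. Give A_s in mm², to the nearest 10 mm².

With M_n = 0.85 f'_c a b (d − a/2), solve the quadratic for a:
a = d − √(d² − 2M_n/(0.85 f'_c b)) = 370 − √(370² − 2 × 312×10⁶/(0.85 × 27.1 × 525)) = 77.94 mm.
A_s = 0.85 f'_c a b / f_y = 0.85 × 27.1 × 77.94 × 525 / 400 = 2356.4 mm².

A_s ≈ 2360 mm²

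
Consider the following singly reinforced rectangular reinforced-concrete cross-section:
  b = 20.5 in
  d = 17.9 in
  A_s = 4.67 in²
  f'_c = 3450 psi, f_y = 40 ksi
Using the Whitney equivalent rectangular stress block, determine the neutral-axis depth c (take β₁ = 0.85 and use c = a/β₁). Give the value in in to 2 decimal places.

T = A_s f_y = 4.67 × 40 = 186.8 kips.
a = T/(0.85 f'_c b) = 186.8/(0.85 × 3.45 × 20.5) = 3.1073 in.
With β₁ = 0.85, c = a/β₁ = 3.1073/0.85 = 3.66 in.

c ≈ 3.66 in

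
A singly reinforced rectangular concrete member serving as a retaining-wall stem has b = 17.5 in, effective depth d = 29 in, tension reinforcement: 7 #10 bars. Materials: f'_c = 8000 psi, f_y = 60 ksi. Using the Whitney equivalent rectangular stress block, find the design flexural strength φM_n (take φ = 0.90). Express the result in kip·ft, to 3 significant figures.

A_s = 7 × 1.27 = 8.89 in².
T = A_s f_y = 8.89 × 60 = 533.4 kips.
a = T/(0.85 f'_c b) = 533.4/(0.85 × 8 × 17.5) = 4.482 in.
M_n = T(d − a/2) = 533.4 × (29 − 2.241) = 14273.3 kip·in = 14273.3/12 = 1189.44 kip·ft.
φM_n = 0.90 × 1189.44 = 1070.50 kip·ft.

φM_n ≈ 1070 kip·ft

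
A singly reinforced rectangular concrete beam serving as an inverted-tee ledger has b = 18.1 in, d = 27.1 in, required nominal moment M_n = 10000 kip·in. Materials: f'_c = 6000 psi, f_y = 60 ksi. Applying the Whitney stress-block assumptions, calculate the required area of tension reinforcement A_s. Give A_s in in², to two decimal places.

A_s ≈ 6.69 in²

From M_n = 0.85 f'_c a b (d − a/2):
a = d − √(d² − 2M_n/(0.85 f'_c b)) = 27.1 − √(27.1² − 2 × 10000/(0.85 × 6 × 18.1)) = 4.346 in.
A_s = 0.85 f'_c a b / f_y = 0.85 × 6 × 4.346 × 18.1 / 60 = 6.686 in².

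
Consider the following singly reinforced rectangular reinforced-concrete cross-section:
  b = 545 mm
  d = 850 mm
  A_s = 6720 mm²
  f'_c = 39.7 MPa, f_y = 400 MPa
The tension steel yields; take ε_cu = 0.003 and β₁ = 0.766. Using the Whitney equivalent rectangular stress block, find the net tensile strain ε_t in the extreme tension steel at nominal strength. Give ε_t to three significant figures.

a = A_s f_y/(0.85 f'_c b) = 146.16 mm.
β₁ = 0.766, so c = a/β₁ = 146.16/0.766 = 190.81 mm.
From the linear strain diagram with ε_cu = 0.003: ε_t = 0.003 (d − c)/c = 0.003 × (850 − 190.81)/190.81 = 0.0104.
Since ε_t ≥ 0.005, the section is tension-controlled.

ε_t ≈ 0.0104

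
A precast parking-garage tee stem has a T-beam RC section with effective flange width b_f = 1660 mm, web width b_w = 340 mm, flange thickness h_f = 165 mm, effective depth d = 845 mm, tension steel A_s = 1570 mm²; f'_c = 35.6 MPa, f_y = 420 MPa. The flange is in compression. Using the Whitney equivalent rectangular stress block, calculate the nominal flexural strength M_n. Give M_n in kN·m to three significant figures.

M_n ≈ 553 kN·m

Tension: T = A_s f_y = 1570 × 420 = 659400 N.
Try a within the flange: a = T/(0.85 f'_c b_f) = 659400/(0.85 × 35.6 × 1660) = 13.13 mm.
Since a = 13.13 ≤ h_f = 165 mm, the stress block lies entirely in the flange; analyse as a rectangular beam of width b_f.
M_n = T(d − a/2) = 659400 × (845 − 6.565) = 552.86 × 10⁶ N·mm.
M_n = 552.86 kN·m.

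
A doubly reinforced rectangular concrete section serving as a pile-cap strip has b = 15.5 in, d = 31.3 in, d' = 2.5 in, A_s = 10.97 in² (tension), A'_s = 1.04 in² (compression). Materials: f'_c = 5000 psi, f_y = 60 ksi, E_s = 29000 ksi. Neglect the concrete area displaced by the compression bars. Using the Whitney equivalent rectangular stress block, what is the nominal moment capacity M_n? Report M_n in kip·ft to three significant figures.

Assume both steels yield.
a = (A_s − A'_s) f_y/(0.85 f'_c b) = (10.97 − 1.04) × 60/(0.85 × 5 × 15.5) = 9.044 in.
c = a/β₁ = 9.044/0.8 = 11.305 in; ε'_s = 0.003(c − d')/c = 0.0023 ≥ ε_y = 0.0021, so the compression steel yields.
M_n = (A_s − A'_s) f_y (d − a/2) + A'_s f_y (d − d') = 595.8 × (31.3 − 4.522) + 62.4 × (31.3 − 2.5) = 15954.3 + 1797.1 = 17751.4 kip·in = 17751.4/12 = 1479.28 kip·ft.

M_n ≈ 1480 kip·ft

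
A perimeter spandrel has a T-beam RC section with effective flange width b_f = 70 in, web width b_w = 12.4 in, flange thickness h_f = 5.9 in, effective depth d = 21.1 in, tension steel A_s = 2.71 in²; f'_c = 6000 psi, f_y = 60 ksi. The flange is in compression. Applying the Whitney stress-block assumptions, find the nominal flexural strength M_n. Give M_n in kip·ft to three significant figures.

Tension: T = A_s f_y = 2.71 × 60 = 162.6 kips.
Try a within the flange: a = T/(0.85 f'_c b_f) = 162.6/(0.85 × 6 × 70) = 0.455 in.
Since a = 0.455 ≤ h_f = 5.9 in, the stress block lies entirely in the flange; analyse as a rectangular beam of width b_f.
M_n = T(d − a/2) = 162.6 × (21.1 − 0.2275) = 3393.9 kip·in.
M_n = 3393.9/12 = 282.83 kip·ft.

M_n ≈ 283 kip·ft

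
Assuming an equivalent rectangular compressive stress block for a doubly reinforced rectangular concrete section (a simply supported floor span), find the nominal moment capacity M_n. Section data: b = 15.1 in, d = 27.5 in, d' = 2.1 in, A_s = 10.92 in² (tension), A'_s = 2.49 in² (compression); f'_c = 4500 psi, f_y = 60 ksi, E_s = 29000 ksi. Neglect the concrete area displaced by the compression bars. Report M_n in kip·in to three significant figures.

M_n ≈ 15500 kip·in

Assume both steels yield.
a = (A_s − A'_s) f_y/(0.85 f'_c b) = (10.92 − 2.49) × 60/(0.85 × 4.5 × 15.1) = 8.757 in.
c = a/β₁ = 8.757/0.825 = 10.615 in; ε'_s = 0.003(c − d')/c = 0.0024 ≥ ε_y = 0.0021, so the compression steel yields.
M_n = (A_s − A'_s) f_y (d − a/2) + A'_s f_y (d − d') = 505.8 × (27.5 − 4.3785) + 149.4 × (27.5 − 2.1) = 11694.9 + 3794.8 = 15489.7 kip·in.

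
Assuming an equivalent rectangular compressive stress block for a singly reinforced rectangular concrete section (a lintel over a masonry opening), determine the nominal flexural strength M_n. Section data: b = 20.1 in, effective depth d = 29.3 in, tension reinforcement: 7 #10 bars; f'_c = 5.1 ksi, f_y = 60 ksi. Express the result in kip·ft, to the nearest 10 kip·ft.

M_n ≈ 1170 kip·ft

A_s = 7 × 1.27 = 8.89 in².
T = A_s f_y = 8.89 × 60 = 533.4 kips.
a = T/(0.85 f'_c b) = 533.4/(0.85 × 5.1 × 20.1) = 6.122 in.
M_n = T(d − a/2) = 533.4 × (29.3 − 3.061) = 13995.9 kip·in = 13995.9/12 = 1166.33 kip·ft.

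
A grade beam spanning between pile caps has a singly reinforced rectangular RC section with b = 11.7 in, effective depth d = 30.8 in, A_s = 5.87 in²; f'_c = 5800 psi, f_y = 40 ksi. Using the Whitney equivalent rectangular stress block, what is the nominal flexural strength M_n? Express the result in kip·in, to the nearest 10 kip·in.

M_n ≈ 6750 kip·in

T = A_s f_y = 5.87 × 40 = 234.8 kips.
a = T/(0.85 f'_c b) = 234.8/(0.85 × 5.8 × 11.7) = 4.071 in.
M_n = T(d − a/2) = 234.8 × (30.8 − 2.0355) = 6753.9 kip·in.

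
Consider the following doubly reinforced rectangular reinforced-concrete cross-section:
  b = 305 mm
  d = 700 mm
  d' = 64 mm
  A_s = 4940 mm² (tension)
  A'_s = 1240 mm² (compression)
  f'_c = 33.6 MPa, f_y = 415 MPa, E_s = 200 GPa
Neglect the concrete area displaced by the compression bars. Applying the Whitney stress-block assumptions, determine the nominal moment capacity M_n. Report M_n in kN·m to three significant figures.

Assume both tension and compression steel yield.
Net tension couple steel: A_s − A'_s = 3700 mm².
a = (A_s − A'_s) f_y / (0.85 f'_c b) = 1535500/(0.85 × 33.6 × 305) = 176.28 mm.
c = a/β₁ = 176.28/0.81 = 217.63 mm; ε'_s = 0.003(c − d')/c = 0.0021 ≥ f_y/E_s = 0.0021, so compression steel does yield.
M_n = (A_s − A'_s) f_y (d − a/2) + A'_s f_y (d − d') = [1535500 × (700 − 88.14) + 514600 × (700 − 64)] × 10⁻⁶ = 939.51 + 327.29 = 1266.80 kN·m.

M_n ≈ 1270 kN·m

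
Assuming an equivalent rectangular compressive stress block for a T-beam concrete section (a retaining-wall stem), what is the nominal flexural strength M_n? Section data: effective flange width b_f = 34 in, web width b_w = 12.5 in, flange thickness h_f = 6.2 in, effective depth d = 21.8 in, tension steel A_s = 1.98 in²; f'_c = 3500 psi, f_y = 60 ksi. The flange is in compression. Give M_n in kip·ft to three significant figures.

Tension: T = A_s f_y = 1.98 × 60 = 118.8 kips.
Try a within the flange: a = T/(0.85 f'_c b_f) = 118.8/(0.85 × 3.5 × 34) = 1.174 in.
Since a = 1.174 ≤ h_f = 6.2 in, the stress block lies entirely in the flange; analyse as a rectangular beam of width b_f.
M_n = T(d − a/2) = 118.8 × (21.8 − 0.587) = 2520.1 kip·in.
M_n = 2520.1/12 = 210.01 kip·ft.

M_n ≈ 210 kip·ft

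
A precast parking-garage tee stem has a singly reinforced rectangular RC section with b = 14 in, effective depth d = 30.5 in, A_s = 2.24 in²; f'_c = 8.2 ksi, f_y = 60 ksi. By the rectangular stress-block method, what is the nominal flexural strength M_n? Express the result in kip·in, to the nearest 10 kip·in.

T = A_s f_y = 2.24 × 60 = 134.4 kips.
a = T/(0.85 f'_c b) = 134.4/(0.85 × 8.2 × 14) = 1.377 in.
M_n = T(d − a/2) = 134.4 × (30.5 − 0.6885) = 4006.7 kip·in.

M_n ≈ 4010 kip·in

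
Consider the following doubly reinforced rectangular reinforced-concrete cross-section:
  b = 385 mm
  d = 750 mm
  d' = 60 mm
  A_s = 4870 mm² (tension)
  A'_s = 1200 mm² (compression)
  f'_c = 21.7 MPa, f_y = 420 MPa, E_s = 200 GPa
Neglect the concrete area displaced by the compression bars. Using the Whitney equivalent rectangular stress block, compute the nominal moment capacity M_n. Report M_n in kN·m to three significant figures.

Assume both tension and compression steel yield.
Net tension couple steel: A_s − A'_s = 3670 mm².
a = (A_s − A'_s) f_y / (0.85 f'_c b) = 1541400/(0.85 × 21.7 × 385) = 217.06 mm.
c = a/β₁ = 217.06/0.85 = 255.36 mm; ε'_s = 0.003(c − d')/c = 0.0023 ≥ f_y/E_s = 0.0021, so compression steel does yield.
M_n = (A_s − A'_s) f_y (d − a/2) + A'_s f_y (d − d') = [1541400 × (750 − 108.53) + 504000 × (750 − 60)] × 10⁻⁶ = 988.76 + 347.76 = 1336.52 kN·m.

M_n ≈ 1340 kN·m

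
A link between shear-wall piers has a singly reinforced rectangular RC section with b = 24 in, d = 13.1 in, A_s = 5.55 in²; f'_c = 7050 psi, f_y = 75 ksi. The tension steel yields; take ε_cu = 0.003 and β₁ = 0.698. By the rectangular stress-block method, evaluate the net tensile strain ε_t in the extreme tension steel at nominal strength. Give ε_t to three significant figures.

a = A_s f_y/(0.85 f'_c b) = 2.894 in.
β₁ = 0.698, so c = a/β₁ = 2.894/0.698 = 4.146 in.
From the linear strain diagram with ε_cu = 0.003: ε_t = 0.003 (d − c)/c = 0.003 × (13.1 − 4.146)/4.146 = 0.00648.
Since ε_t ≥ 0.005, the section is tension-controlled.

ε_t ≈ 0.00648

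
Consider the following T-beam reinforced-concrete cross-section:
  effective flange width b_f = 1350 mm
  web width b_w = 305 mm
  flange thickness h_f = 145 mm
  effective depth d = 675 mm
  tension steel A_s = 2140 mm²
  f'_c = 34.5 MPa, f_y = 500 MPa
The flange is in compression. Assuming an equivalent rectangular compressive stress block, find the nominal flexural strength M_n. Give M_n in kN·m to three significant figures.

Tension: T = A_s f_y = 2140 × 500 = 1070000 N.
Try a within the flange: a = T/(0.85 f'_c b_f) = 1070000/(0.85 × 34.5 × 1350) = 27.03 mm.
Since a = 27.03 ≤ h_f = 145 mm, the stress block lies entirely in the flange; analyse as a rectangular beam of width b_f.
M_n = T(d − a/2) = 1070000 × (675 − 13.515) = 707.79 × 10⁶ N·mm.
M_n = 707.79 kN·m.

M_n ≈ 708 kN·m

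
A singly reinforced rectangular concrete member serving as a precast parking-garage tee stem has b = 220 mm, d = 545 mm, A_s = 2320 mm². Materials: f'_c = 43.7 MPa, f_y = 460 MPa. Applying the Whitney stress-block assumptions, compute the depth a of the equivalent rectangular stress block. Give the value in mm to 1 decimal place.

a ≈ 130.6 mm

T = A_s f_y = 2320 × 460 = 1067200 N = 1067.2 kN.
Setting C = 0.85 f'_c a b equal to T: a = 1067200/(0.85 × 43.7 × 220) = 130.6 mm.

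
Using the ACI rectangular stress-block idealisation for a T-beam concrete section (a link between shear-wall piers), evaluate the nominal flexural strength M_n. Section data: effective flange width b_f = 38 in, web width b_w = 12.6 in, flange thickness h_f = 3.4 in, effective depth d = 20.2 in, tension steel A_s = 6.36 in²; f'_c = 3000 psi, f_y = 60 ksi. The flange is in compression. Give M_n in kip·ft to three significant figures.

M_n ≈ 577 kip·ft

Tension: T = A_s f_y = 6.36 × 60 = 381.6 kips.
Try a within the flange: a = T/(0.85 f'_c b_f) = 381.6/(0.85 × 3 × 38) = 3.938 in.
a = 3.938 > h_f = 3.4 in: the block extends into the web. Split into flange-overhang and web parts.
C_f = 0.85 f'_c (b_f − b_w) h_f = 0.85 × 3 × (38 − 12.6) × 3.4 = 220.2 kips.
Remaining web compression depth: a_w = (T − C_f)/(0.85 f'_c b_w) = (381.6 − 220.2)/(0.85 × 3 × 12.6) = 5.023 in.
M_n = C_f(d − h_f/2) + (T − C_f)(d − a_w/2) = 220.2 × (20.2 − 1.7) + 161.4 × (20.2 − 2.5115) = 4073.7 + 2854.9 = 6928.6 kip·in.
M_n = 6928.6/12 = 577.38 kip·ft.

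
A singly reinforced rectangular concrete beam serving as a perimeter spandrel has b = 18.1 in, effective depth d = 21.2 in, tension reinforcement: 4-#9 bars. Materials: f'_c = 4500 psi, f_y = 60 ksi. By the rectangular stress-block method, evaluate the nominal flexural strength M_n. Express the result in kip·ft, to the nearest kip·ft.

M_n ≈ 389 kip·ft

A_s = 4 × 1 = 4 in².
T = A_s f_y = 4 × 60 = 240 kips.
a = T/(0.85 f'_c b) = 240/(0.85 × 4.5 × 18.1) = 3.467 in.
M_n = T(d − a/2) = 240 × (21.2 − 1.7335) = 4672.0 kip·in = 4672.0/12 = 389.33 kip·ft.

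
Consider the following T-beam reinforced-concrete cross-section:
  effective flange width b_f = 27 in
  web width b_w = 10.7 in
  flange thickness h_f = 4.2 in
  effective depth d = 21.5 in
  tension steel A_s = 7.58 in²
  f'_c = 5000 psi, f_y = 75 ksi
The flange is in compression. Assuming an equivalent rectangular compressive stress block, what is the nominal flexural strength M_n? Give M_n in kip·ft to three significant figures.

M_n ≈ 897 kip·ft

Tension: T = A_s f_y = 7.58 × 75 = 568.5 kips.
Try a within the flange: a = T/(0.85 f'_c b_f) = 568.5/(0.85 × 5 × 27) = 4.954 in.
a = 4.954 > h_f = 4.2 in: the block extends into the web. Split into flange-overhang and web parts.
C_f = 0.85 f'_c (b_f − b_w) h_f = 0.85 × 5 × (27 − 10.7) × 4.2 = 291.0 kips.
Remaining web compression depth: a_w = (T − C_f)/(0.85 f'_c b_w) = (568.5 − 291.0)/(0.85 × 5 × 10.7) = 6.102 in.
M_n = C_f(d − h_f/2) + (T − C_f)(d − a_w/2) = 291.0 × (21.5 − 2.1) + 277.5 × (21.5 − 3.051) = 5645.4 + 5119.6 = 10765.0 kip·in.
M_n = 10765.0/12 = 897.08 kip·ft.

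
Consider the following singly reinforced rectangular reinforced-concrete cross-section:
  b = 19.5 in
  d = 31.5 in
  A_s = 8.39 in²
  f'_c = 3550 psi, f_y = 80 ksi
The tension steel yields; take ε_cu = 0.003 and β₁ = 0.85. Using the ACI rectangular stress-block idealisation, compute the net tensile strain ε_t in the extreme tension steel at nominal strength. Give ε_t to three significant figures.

ε_t ≈ 0.00404

a = A_s f_y/(0.85 f'_c b) = 11.407 in.
β₁ = 0.85, so c = a/β₁ = 11.407/0.85 = 13.420 in.
From the linear strain diagram with ε_cu = 0.003: ε_t = 0.003 (d − c)/c = 0.003 × (31.5 − 13.420)/13.420 = 0.00404.
ε_t is between 0.004 and 0.005 — transition zone.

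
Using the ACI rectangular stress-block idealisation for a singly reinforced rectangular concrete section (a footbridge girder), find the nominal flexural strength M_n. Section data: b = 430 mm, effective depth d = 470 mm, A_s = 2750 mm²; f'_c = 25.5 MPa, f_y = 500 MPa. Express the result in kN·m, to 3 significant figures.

T = A_s f_y = 2750 × 500 = 1375000 N = 1375 kN.
From C = T: a = T/(0.85 f'_c b) = 1375000/(0.85 × 25.5 × 430) = 147.53 mm.
M_n = T(d − a/2) = 1375 kN × (470 − 73.765) mm = 544.82 kN·m.

M_n ≈ 545 kN·m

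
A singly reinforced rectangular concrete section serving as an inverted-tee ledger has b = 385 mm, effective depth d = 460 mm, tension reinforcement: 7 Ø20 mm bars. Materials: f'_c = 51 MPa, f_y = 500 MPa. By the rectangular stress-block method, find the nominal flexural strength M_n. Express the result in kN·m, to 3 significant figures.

M_n ≈ 469 kN·m

A_s = 7 × 314 = 2198 mm².
T = A_s f_y = 2198 × 500 = 1099000 N = 1099 kN.
From C = T: a = T/(0.85 f'_c b) = 1099000/(0.85 × 51 × 385) = 65.85 mm.
M_n = T(d − a/2) = 1099 kN × (460 − 32.925) mm = 469.36 kN·m.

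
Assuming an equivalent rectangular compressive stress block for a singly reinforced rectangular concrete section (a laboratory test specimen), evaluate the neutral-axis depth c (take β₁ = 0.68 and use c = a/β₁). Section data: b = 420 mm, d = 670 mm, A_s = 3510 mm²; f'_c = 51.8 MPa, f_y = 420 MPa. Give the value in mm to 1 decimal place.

T = A_s f_y = 3510 × 420 = 1474200 N = 1474.2 kN.
Setting C = 0.85 f'_c a b equal to T: a = 1474200/(0.85 × 51.8 × 420) = 79.718 mm.
With β₁ = 0.68, c = a/β₁ = 79.718/0.68 = 117.2 mm.

c ≈ 117.2 mm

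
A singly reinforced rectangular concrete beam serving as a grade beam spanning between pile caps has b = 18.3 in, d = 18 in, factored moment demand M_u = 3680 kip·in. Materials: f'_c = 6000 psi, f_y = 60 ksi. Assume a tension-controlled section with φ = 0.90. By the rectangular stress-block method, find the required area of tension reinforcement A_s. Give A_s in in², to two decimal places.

A_s ≈ 4.08 in²

M_n = M_u/φ = 3680/0.90 = 4088.89 kip·in.
From M_n = 0.85 f'_c a b (d − a/2):
a = d − √(d² − 2M_n/(0.85 f'_c b)) = 18 − √(18² − 2 × 4088.89/(0.85 × 6 × 18.3)) = 2.625 in.
A_s = 0.85 f'_c a b / f_y = 0.85 × 6 × 2.625 × 18.3 / 60 = 4.083 in².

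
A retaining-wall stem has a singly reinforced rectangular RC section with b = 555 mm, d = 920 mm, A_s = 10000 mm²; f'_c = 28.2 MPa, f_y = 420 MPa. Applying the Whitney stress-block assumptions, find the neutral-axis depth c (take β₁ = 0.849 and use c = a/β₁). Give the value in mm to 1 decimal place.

T = A_s f_y = 10000 × 420 = 4200000 N = 4200 kN.
Setting C = 0.85 f'_c a b equal to T: a = 4200000/(0.85 × 28.2 × 555) = 315.710 mm.
With β₁ = 0.849, c = a/β₁ = 315.710/0.849 = 371.9 mm.

c ≈ 371.9 mm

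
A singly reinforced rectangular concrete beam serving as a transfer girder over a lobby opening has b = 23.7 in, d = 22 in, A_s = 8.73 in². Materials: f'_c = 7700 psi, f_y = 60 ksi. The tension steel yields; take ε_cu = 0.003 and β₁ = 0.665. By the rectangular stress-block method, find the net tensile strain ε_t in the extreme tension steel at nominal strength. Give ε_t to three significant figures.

a = A_s f_y/(0.85 f'_c b) = 3.377 in.
β₁ = 0.665, so c = a/β₁ = 3.377/0.665 = 5.078 in.
From the linear strain diagram with ε_cu = 0.003: ε_t = 0.003 (d − c)/c = 0.003 × (22 − 5.078)/5.078 = 0.0100.
Since ε_t ≥ 0.005, the section is tension-controlled.

ε_t ≈ 0.0100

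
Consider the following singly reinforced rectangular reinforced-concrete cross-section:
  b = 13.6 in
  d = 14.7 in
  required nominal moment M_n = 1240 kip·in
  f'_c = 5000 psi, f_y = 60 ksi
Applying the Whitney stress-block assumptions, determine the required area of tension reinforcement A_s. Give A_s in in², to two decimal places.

From M_n = 0.85 f'_c a b (d − a/2):
a = d − √(d² − 2M_n/(0.85 f'_c b)) = 14.7 − √(14.7² − 2 × 1240/(0.85 × 5 × 13.6)) = 1.540 in.
A_s = 0.85 f'_c a b / f_y = 0.85 × 5 × 1.540 × 13.6 / 60 = 1.484 in².

A_s ≈ 1.48 in²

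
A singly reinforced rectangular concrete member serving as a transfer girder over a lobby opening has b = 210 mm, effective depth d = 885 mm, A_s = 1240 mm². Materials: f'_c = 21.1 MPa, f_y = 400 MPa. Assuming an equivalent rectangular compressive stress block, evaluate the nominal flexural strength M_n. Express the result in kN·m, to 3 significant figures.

T = A_s f_y = 1240 × 400 = 496000 N = 496 kN.
From C = T: a = T/(0.85 f'_c b) = 496000/(0.85 × 21.1 × 210) = 131.69 mm.
M_n = T(d − a/2) = 496 kN × (885 − 65.845) mm = 406.30 kN·m.

M_n ≈ 406 kN·m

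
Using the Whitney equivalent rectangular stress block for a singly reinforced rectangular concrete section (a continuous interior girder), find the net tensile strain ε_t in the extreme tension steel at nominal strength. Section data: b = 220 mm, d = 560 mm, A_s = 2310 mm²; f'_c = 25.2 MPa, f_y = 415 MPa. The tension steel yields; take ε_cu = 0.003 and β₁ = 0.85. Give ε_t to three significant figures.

a = A_s f_y/(0.85 f'_c b) = 203.43 mm.
β₁ = 0.85, so c = a/β₁ = 203.43/0.85 = 239.33 mm.
From the linear strain diagram with ε_cu = 0.003: ε_t = 0.003 (d − c)/c = 0.003 × (560 − 239.33)/239.33 = 0.00402.
ε_t is between 0.004 and 0.005 — transition zone.

ε_t ≈ 0.00402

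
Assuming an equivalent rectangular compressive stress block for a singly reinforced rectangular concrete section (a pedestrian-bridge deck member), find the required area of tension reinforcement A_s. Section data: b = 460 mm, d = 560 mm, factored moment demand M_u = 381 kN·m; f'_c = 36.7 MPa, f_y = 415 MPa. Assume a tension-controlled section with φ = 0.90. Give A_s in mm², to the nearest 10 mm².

M_n = M_u/φ = 381/0.90 = 423.333 kN·m.
With M_n = 0.85 f'_c a b (d − a/2), solve the quadratic for a:
a = d − √(d² − 2M_n/(0.85 f'_c b)) = 560 − √(560² − 2 × 423.333×10⁶/(0.85 × 36.7 × 460)) = 55.42 mm.
A_s = 0.85 f'_c a b / f_y = 0.85 × 36.7 × 55.42 × 460 / 415 = 1916.3 mm².

A_s ≈ 1920 mm²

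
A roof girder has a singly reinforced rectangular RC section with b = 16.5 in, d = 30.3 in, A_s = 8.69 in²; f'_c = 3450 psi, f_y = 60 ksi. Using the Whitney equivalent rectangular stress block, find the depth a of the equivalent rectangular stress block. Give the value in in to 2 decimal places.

a ≈ 10.78 in

T = A_s f_y = 8.69 × 60 = 521.4 kips.
a = T/(0.85 f'_c b) = 521.4/(0.85 × 3.45 × 16.5) = 10.78 in.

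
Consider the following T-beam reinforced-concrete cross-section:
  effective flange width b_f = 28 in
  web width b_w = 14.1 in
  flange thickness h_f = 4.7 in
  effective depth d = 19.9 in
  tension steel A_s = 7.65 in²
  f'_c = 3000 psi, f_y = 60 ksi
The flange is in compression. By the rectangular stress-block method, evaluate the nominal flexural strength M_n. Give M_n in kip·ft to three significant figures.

Tension: T = A_s f_y = 7.65 × 60 = 459 kips.
Try a within the flange: a = T/(0.85 f'_c b_f) = 459/(0.85 × 3 × 28) = 6.429 in.
a = 6.429 > h_f = 4.7 in: the block extends into the web. Split into flange-overhang and web parts.
C_f = 0.85 f'_c (b_f − b_w) h_f = 0.85 × 3 × (28 − 14.1) × 4.7 = 166.6 kips.
Remaining web compression depth: a_w = (T − C_f)/(0.85 f'_c b_w) = (459 − 166.6)/(0.85 × 3 × 14.1) = 8.132 in.
M_n = C_f(d − h_f/2) + (T − C_f)(d − a_w/2) = 166.6 × (19.9 − 2.35) + 292.4 × (19.9 − 4.066) = 2923.8 + 4629.9 = 7553.7 kip·in.
M_n = 7553.7/12 = 629.48 kip·ft.

M_n ≈ 629 kip·ft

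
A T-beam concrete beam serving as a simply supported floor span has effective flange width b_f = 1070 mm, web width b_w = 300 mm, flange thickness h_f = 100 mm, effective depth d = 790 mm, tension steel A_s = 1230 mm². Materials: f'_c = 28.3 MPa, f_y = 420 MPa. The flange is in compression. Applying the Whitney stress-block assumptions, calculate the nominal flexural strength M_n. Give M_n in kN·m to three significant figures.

Tension: T = A_s f_y = 1230 × 420 = 516600 N.
Try a within the flange: a = T/(0.85 f'_c b_f) = 516600/(0.85 × 28.3 × 1070) = 20.07 mm.
Since a = 20.07 ≤ h_f = 100 mm, the stress block lies entirely in the flange; analyse as a rectangular beam of width b_f.
M_n = T(d − a/2) = 516600 × (790 − 10.035) = 402.93 × 10⁶ N·mm.
M_n = 402.93 kN·m.

M_n ≈ 403 kN·m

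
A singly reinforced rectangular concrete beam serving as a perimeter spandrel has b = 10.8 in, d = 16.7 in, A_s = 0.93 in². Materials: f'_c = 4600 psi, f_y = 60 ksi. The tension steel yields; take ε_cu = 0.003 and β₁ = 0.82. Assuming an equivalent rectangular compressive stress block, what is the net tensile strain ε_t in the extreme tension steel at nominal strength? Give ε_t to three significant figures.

ε_t ≈ 0.0281

a = A_s f_y/(0.85 f'_c b) = 1.321 in.
β₁ = 0.82, so c = a/β₁ = 1.321/0.82 = 1.611 in.
From the linear strain diagram with ε_cu = 0.003: ε_t = 0.003 (d − c)/c = 0.003 × (16.7 − 1.611)/1.611 = 0.0281.
Since ε_t ≥ 0.005, the section is tension-controlled.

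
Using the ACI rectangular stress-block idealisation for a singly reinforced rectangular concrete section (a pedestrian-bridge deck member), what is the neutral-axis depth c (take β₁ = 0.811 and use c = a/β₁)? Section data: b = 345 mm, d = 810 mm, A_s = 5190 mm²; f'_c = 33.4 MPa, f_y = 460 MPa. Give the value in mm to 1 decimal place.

c ≈ 300.6 mm

T = A_s f_y = 5190 × 460 = 2387400 N = 2387.4 kN.
Setting C = 0.85 f'_c a b equal to T: a = 2387400/(0.85 × 33.4 × 345) = 243.748 mm.
With β₁ = 0.811, c = a/β₁ = 243.748/0.811 = 300.6 mm.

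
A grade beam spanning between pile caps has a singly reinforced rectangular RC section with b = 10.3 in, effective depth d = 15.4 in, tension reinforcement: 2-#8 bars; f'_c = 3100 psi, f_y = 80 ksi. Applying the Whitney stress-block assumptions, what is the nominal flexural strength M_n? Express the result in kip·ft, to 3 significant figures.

M_n ≈ 138 kip·ft

A_s = 2 × 0.79 = 1.58 in².
T = A_s f_y = 1.58 × 80 = 126.4 kips.
a = T/(0.85 f'_c b) = 126.4/(0.85 × 3.1 × 10.3) = 4.657 in.
M_n = T(d − a/2) = 126.4 × (15.4 − 2.3285) = 1652.2 kip·in = 1652.2/12 = 137.68 kip·ft.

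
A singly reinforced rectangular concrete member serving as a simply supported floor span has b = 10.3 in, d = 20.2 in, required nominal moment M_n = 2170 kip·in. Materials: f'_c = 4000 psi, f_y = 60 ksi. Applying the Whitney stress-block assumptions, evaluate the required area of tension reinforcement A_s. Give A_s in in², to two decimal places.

From M_n = 0.85 f'_c a b (d − a/2):
a = d − √(d² − 2M_n/(0.85 f'_c b)) = 20.2 − √(20.2² − 2 × 2170/(0.85 × 4 × 10.3)) = 3.344 in.
A_s = 0.85 f'_c a b / f_y = 0.85 × 4 × 3.344 × 10.3 / 60 = 1.952 in².

A_s ≈ 1.95 in²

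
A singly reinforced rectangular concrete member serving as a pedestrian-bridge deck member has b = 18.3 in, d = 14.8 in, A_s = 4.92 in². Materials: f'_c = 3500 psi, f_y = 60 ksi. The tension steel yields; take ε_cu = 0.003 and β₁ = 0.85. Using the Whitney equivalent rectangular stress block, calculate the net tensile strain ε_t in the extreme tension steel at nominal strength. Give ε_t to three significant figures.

a = A_s f_y/(0.85 f'_c b) = 5.422 in.
β₁ = 0.85, so c = a/β₁ = 5.422/0.85 = 6.379 in.
From the linear strain diagram with ε_cu = 0.003: ε_t = 0.003 (d − c)/c = 0.003 × (14.8 − 6.379)/6.379 = 0.00396.
ε_t < 0.004 — the section is over-reinforced for flexure under ACI limits.

ε_t ≈ 0.00396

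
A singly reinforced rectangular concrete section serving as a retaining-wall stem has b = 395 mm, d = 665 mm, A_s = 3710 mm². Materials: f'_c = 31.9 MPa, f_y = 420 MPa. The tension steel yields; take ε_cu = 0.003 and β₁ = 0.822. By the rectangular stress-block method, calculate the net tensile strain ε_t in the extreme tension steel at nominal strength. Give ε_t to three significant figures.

a = A_s f_y/(0.85 f'_c b) = 145.48 mm.
β₁ = 0.822, so c = a/β₁ = 145.48/0.822 = 176.98 mm.
From the linear strain diagram with ε_cu = 0.003: ε_t = 0.003 (d − c)/c = 0.003 × (665 − 176.98)/176.98 = 0.00827.
Since ε_t ≥ 0.005, the section is tension-controlled.

ε_t ≈ 0.00827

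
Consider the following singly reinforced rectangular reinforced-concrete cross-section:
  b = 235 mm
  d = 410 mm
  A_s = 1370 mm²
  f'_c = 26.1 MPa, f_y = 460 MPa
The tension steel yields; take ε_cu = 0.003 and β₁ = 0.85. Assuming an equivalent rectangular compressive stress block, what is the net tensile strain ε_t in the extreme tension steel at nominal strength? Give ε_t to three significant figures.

ε_t ≈ 0.00565

a = A_s f_y/(0.85 f'_c b) = 120.88 mm.
β₁ = 0.85, so c = a/β₁ = 120.88/0.85 = 142.21 mm.
From the linear strain diagram with ε_cu = 0.003: ε_t = 0.003 (d − c)/c = 0.003 × (410 − 142.21)/142.21 = 0.00565.
Since ε_t ≥ 0.005, the section is tension-controlled.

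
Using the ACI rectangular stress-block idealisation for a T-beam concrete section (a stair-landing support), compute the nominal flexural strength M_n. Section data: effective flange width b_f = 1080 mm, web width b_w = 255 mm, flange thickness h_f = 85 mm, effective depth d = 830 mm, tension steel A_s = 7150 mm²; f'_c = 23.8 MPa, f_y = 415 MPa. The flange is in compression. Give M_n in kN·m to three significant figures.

M_n ≈ 2170 kN·m

Tension: T = A_s f_y = 7150 × 415 = 2967250 N.
Try a within the flange: a = T/(0.85 f'_c b_f) = 2967250/(0.85 × 23.8 × 1080) = 135.81 mm.
a = 135.81 > h_f = 85 mm: the block extends into the web. Split into flange-overhang and web parts.
C_f = 0.85 f'_c (b_f − b_w) h_f = 0.85 × 23.8 × (1080 − 255) × 85 = 1418629 N.
Remaining web compression depth: a_w = (T − C_f)/(0.85 f'_c b_w) = (2967250 − 1418629)/(0.85 × 23.8 × 255) = 300.20 mm.
M_n = C_f(d − h_f/2) + (T − C_f)(d − a_w/2) = 1418629 × (830 − 42.5) + 1548621 × (830 − 150.1) = 1117.17 + 1052.91 = 2170.08 × 10⁶ N·mm.
M_n = 2170.08 kN·m.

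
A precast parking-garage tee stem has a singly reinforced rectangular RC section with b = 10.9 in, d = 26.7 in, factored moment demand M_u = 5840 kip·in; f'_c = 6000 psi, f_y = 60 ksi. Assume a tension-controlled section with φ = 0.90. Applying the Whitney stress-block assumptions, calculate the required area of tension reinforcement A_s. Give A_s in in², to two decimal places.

M_n = M_u/φ = 5840/0.90 = 6488.89 kip·in.
From M_n = 0.85 f'_c a b (d − a/2):
a = d − √(d² − 2M_n/(0.85 f'_c b)) = 26.7 − √(26.7² − 2 × 6488.89/(0.85 × 6 × 10.9)) = 4.804 in.
A_s = 0.85 f'_c a b / f_y = 0.85 × 6 × 4.804 × 10.9 / 60 = 4.451 in².

A_s ≈ 4.45 in²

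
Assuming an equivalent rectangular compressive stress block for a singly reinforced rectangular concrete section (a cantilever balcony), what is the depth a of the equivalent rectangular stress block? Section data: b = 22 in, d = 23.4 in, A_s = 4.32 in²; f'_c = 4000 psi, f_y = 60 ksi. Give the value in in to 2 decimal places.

a ≈ 3.47 in

T = A_s f_y = 4.32 × 60 = 259.2 kips.
a = T/(0.85 f'_c b) = 259.2/(0.85 × 4 × 22) = 3.47 in.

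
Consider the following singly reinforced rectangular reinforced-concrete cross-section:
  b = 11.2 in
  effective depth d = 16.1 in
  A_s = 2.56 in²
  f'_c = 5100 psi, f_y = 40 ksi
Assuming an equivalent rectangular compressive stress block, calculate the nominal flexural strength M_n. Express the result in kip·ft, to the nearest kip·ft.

T = A_s f_y = 2.56 × 40 = 102.4 kips.
a = T/(0.85 f'_c b) = 102.4/(0.85 × 5.1 × 11.2) = 2.109 in.
M_n = T(d − a/2) = 102.4 × (16.1 − 1.0545) = 1540.7 kip·in = 1540.7/12 = 128.39 kip·ft.

M_n ≈ 128 kip·ft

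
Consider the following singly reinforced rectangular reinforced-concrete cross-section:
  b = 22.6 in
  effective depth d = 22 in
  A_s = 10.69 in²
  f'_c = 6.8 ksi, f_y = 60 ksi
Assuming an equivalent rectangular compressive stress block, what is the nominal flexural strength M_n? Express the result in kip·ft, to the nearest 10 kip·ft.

M_n ≈ 1040 kip·ft

T = A_s f_y = 10.69 × 60 = 641.4 kips.
a = T/(0.85 f'_c b) = 641.4/(0.85 × 6.8 × 22.6) = 4.910 in.
M_n = T(d − a/2) = 641.4 × (22 − 2.455) = 12536.2 kip·in = 12536.2/12 = 1044.68 kip·ft.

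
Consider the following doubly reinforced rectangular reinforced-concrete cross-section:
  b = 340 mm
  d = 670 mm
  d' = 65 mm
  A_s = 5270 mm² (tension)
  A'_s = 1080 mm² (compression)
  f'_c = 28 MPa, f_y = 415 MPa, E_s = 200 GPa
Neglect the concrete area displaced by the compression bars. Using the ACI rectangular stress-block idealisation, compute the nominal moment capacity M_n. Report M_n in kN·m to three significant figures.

M_n ≈ 1250 kN·m

Assume both tension and compression steel yield.
Net tension couple steel: A_s − A'_s = 4190 mm².
a = (A_s − A'_s) f_y / (0.85 f'_c b) = 1738850/(0.85 × 28 × 340) = 214.89 mm.
c = a/β₁ = 214.89/0.85 = 252.81 mm; ε'_s = 0.003(c − d')/c = 0.0022 ≥ f_y/E_s = 0.0021, so compression steel does yield.
M_n = (A_s − A'_s) f_y (d − a/2) + A'_s f_y (d − d') = [1738850 × (670 − 107.445) + 448200 × (670 − 65)] × 10⁻⁶ = 978.20 + 271.16 = 1249.36 kN·m.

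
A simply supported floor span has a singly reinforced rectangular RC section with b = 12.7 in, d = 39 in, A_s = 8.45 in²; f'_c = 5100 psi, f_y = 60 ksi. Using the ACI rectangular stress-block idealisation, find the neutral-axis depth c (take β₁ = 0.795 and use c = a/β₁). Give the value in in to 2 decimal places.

T = A_s f_y = 8.45 × 60 = 507 kips.
a = T/(0.85 f'_c b) = 507/(0.85 × 5.1 × 12.7) = 9.2091 in.
With β₁ = 0.795, c = a/β₁ = 9.2091/0.795 = 11.58 in.

c ≈ 11.58 in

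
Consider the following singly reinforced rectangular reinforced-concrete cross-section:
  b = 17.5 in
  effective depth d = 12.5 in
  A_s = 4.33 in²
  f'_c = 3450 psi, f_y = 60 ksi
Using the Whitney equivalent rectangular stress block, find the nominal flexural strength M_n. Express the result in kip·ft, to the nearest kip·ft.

M_n ≈ 216 kip·ft

T = A_s f_y = 4.33 × 60 = 259.8 kips.
a = T/(0.85 f'_c b) = 259.8/(0.85 × 3.45 × 17.5) = 5.062 in.
M_n = T(d − a/2) = 259.8 × (12.5 − 2.531) = 2589.9 kip·in = 2589.9/12 = 215.83 kip·ft.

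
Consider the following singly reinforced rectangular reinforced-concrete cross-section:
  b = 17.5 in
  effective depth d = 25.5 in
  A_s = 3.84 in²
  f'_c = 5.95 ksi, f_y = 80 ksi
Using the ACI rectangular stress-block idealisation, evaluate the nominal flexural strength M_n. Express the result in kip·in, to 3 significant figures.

M_n ≈ 7300 kip·in

T = A_s f_y = 3.84 × 80 = 307.2 kips.
a = T/(0.85 f'_c b) = 307.2/(0.85 × 5.95 × 17.5) = 3.471 in.
M_n = T(d − a/2) = 307.2 × (25.5 − 1.7355) = 7300.5 kip·in.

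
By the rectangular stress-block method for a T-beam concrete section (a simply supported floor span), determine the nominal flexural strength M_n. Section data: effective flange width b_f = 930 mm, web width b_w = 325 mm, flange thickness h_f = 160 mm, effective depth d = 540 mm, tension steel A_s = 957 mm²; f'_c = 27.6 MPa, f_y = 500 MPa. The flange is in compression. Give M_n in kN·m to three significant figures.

Tension: T = A_s f_y = 957 × 500 = 478500 N.
Try a within the flange: a = T/(0.85 f'_c b_f) = 478500/(0.85 × 27.6 × 930) = 21.93 mm.
Since a = 21.93 ≤ h_f = 160 mm, the stress block lies entirely in the flange; analyse as a rectangular beam of width b_f.
M_n = T(d − a/2) = 478500 × (540 − 10.965) = 253.14 × 10⁶ N·mm.
M_n = 253.14 kN·m.

M_n ≈ 253 kN·m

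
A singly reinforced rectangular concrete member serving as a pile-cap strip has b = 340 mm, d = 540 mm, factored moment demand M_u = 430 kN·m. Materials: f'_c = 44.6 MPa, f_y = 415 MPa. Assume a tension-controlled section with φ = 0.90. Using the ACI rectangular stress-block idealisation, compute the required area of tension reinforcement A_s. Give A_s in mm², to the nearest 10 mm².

M_n = M_u/φ = 430/0.90 = 477.778 kN·m.
With M_n = 0.85 f'_c a b (d − a/2), solve the quadratic for a:
a = d − √(d² − 2M_n/(0.85 f'_c b)) = 540 − √(540² − 2 × 477.778×10⁶/(0.85 × 44.6 × 340)) = 73.67 mm.
A_s = 0.85 f'_c a b / f_y = 0.85 × 44.6 × 73.67 × 340 / 415 = 2288.1 mm².

A_s ≈ 2290 mm²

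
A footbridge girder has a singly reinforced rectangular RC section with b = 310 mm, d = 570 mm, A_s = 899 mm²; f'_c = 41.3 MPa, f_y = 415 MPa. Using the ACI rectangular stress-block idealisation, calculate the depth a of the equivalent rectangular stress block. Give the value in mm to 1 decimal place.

a ≈ 34.3 mm

T = A_s f_y = 899 × 415 = 373085 N = 373.085 kN.
Setting C = 0.85 f'_c a b equal to T: a = 373085/(0.85 × 41.3 × 310) = 34.3 mm.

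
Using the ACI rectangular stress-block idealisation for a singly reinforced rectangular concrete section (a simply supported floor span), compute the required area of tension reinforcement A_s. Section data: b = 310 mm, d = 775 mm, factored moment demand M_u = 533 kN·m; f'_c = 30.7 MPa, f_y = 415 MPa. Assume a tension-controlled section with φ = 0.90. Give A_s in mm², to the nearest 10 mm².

M_n = M_u/φ = 533/0.90 = 592.222 kN·m.
With M_n = 0.85 f'_c a b (d − a/2), solve the quadratic for a:
a = d − √(d² − 2M_n/(0.85 f'_c b)) = 775 − √(775² − 2 × 592.222×10⁶/(0.85 × 30.7 × 310)) = 101.05 mm.
A_s = 0.85 f'_c a b / f_y = 0.85 × 30.7 × 101.05 × 310 / 415 = 1969.7 mm².

A_s ≈ 1970 mm²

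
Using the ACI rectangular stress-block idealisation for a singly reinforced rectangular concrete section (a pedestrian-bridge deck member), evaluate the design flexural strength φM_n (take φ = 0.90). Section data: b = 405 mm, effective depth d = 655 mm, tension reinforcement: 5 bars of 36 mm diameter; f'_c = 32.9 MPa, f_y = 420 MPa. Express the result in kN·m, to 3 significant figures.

φM_n ≈ 1080 kN·m

A_s = 5 × 1018 = 5090 mm².
T = A_s f_y = 5090 × 420 = 2137800 N = 2137.8 kN.
From C = T: a = T/(0.85 f'_c b) = 2137800/(0.85 × 32.9 × 405) = 188.75 mm.
M_n = T(d − a/2) = 2137.8 kN × (655 − 94.375) mm = 1198.50 kN·m.
φM_n = 0.90 × 1198.50 = 1078.65 kN·m.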